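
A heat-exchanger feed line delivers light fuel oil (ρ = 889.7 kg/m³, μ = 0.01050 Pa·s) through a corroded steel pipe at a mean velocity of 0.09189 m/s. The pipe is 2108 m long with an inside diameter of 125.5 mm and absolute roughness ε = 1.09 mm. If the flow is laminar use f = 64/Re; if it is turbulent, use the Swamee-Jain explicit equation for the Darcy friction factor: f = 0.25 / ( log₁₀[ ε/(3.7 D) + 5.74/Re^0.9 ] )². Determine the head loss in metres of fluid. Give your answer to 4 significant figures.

Reynolds number Re = ρVD/μ = 889.7 · 0.09189 · 0.1255 / 0.0105 = 977.2.
Re < 2300 → laminar flow, so f = 64/Re = 64/977.2 = 0.0655 (the turbulent correlation is not needed).
Darcy-Weisbach: ΔP = f(L/D)(ρV²/2) = 0.0655·(2108/0.1255)·(889.7·0.09189²/2) = 0.0655·1.68e+04·3.756 = 4132 Pa.
Head loss h_f = ΔP/(ρg) = 4132/(889.7·9.81) = 0.4735 m.

h_f ≈ 0.4735 m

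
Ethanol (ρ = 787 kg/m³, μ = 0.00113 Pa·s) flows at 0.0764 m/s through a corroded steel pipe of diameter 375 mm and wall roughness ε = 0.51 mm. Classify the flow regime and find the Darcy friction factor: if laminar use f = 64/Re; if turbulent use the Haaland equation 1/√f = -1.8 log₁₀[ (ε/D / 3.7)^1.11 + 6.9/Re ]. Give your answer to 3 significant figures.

Re = ρVD/μ = 787·0.0764·0.375/0.00113 = 1.995e+04.
Re > 4000 → turbulent. ε/D = 0.00051/0.375 = 0.00136; Haaland: 1/√f = -1.8 log₁₀[0.000154 + 0.000346] = 5.942, so f = 0.02832.

f ≈ 0.0283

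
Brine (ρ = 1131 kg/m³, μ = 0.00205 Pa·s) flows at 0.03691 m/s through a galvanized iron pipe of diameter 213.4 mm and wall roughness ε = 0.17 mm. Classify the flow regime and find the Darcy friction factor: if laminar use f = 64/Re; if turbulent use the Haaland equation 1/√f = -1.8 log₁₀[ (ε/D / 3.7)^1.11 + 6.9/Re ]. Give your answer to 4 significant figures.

f ≈ 0.04004

Re = ρVD/μ = 1131·0.03691·0.2134/0.00205 = 4346.
Re > 4000 → turbulent. ε/D = 0.00017/0.2134 = 0.000797; Haaland: 1/√f = -1.8 log₁₀[8.51e-05 + 0.00159] = 4.998, so f = 0.04004.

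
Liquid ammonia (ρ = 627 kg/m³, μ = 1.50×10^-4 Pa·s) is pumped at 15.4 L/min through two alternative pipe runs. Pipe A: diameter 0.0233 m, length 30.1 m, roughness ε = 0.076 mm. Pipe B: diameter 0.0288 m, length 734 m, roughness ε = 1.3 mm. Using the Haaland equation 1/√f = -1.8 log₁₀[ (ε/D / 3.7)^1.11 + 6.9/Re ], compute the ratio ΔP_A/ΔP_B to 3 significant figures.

Pipe A: V = Q/A = 0.0002567/0.0004264 = 0.602 m/s; Re = 5.863e+04; ε/D = 0.00326; Haaland → f = 0.02868; ΔP_A = f(L/D)(ρV²/2) = 4209 Pa.
Pipe B: V = Q/A = 0.0002567/0.0006514 = 0.394 m/s; Re = 4.743e+04; ε/D = 0.0451; Haaland → f = 0.06894; ΔP_B = f(L/D)(ρV²/2) = 8.551e+04 Pa.
ΔP_A/ΔP_B = 4209/8.551e+04 = 0.0492.

ΔP_A/ΔP_B ≈ 0.0492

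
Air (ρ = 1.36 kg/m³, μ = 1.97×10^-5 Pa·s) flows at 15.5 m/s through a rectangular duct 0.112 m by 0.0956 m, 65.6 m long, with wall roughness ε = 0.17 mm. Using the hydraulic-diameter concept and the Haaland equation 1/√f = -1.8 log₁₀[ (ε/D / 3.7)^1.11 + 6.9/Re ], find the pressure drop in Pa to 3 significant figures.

Hydraulic diameter D_h = 4A/P = 4·(0.112·0.0956)/(2·(0.112+0.0956)) = 0.04283/0.4152 = 0.1032 m.
Re = ρVD_h/μ = 1.36·15.5·0.1032/1.97e-05 = 1.104e+05.
ε/D_h = 0.00017/0.1032 = 0.00165; Haaland gives 1/√f = -1.8 log₁₀[0.000191+6.25e-05] = 6.474, so f = 0.02386.
ΔP = f(L/D_h)(ρV²/2) = 0.02386·65.6/0.1032·163.4 = 2479 Pa.

ΔP ≈ 2480 Pa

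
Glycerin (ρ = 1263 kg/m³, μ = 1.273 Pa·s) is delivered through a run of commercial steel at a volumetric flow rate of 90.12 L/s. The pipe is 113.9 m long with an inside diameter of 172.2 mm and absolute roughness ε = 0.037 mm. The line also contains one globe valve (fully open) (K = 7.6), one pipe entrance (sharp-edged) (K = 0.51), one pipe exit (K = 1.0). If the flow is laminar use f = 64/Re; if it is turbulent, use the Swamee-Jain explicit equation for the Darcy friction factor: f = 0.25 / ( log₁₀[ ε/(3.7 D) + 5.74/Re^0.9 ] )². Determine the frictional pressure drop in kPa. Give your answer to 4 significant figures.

ΔP ≈ 691.6 kPa

Q = 90.12 L/s = 90.12/1000 = 0.09012 m³/s.
Cross-sectional area A = πD²/4 = π(0.1722)²/4 = 0.02329 m²; mean velocity V = Q/A = 0.09012/0.02329 = 3.87 m/s.
Reynolds number Re = ρVD/μ = 1263 · 3.87 · 0.1722 / 1.27 = 661.1.
Re < 2300 → laminar flow, so f = 64/Re = 64/661.1 = 0.09681 (the turbulent correlation is not needed).
Total minor-loss coefficient ΣK = 1·7.6 + 1·0.51 + 1·1 = 9.11.
ΔP = [f·L/D + ΣK]·(ρV²/2) = [0.09681·113.9/0.1722 + 9.11]·(1263·3.87²/2) = [64.03 + 9.11]·9456 = 6.916e+05 Pa.
ΔP = 6.916e+05 Pa = 691.6 kPa.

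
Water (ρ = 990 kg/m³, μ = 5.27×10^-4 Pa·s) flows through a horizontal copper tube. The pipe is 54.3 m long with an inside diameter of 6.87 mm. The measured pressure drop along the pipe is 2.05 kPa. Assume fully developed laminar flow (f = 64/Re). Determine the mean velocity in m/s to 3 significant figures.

For laminar flow, f = 64/Re with Re = ρVD/μ, so Darcy-Weisbach reduces to ΔP = 32μLV/D². Solving for V: V = ΔP·D²/(32μL) = 2050·(0.00687)²/(32·0.000527·54.3) = 0.1057 m/s.
Check: Re = ρVD/μ = 990·0.1057·0.00687/0.000527 = 1364 < 2300, so the laminar assumption holds.

V ≈ 0.106 m/s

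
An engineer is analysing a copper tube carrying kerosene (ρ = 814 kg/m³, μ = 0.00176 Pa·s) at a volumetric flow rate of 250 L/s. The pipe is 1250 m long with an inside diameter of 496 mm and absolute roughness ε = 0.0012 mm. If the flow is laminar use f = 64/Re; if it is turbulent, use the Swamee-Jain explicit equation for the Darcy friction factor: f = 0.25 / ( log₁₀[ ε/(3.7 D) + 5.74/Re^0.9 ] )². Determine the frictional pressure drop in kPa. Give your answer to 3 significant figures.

ΔP ≈ 24.8 kPa

Q = 250 L/s = 250/1000 = 0.25 m³/s.
Cross-sectional area A = πD²/4 = π(0.496)²/4 = 0.1932 m²; mean velocity V = Q/A = 0.25/0.1932 = 1.294 m/s.
Reynolds number Re = ρVD/μ = 814 · 1.294 · 0.496 / 0.00176 = 2.968e+05.
Re > 4000 → turbulent. Relative roughness ε/D = 1.2e-06/0.496 = 2.42e-06. Swamee-Jain: f = 0.25/(log₁₀[2.42e-06/3.7 + 5.74/2.968e+05^0.9])² = 0.25/(log₁₀[6.54e-07 + 6.82e-05])² = 0.25/(-4.162)² = 0.01443.
Darcy-Weisbach: ΔP = f(L/D)(ρV²/2) = 0.01443·(1250/0.496)·(814·1.294²/2) = 0.01443·2520·681.3 = 2.478e+04 Pa.
ΔP = 2.478e+04 Pa = 24.8 kPa.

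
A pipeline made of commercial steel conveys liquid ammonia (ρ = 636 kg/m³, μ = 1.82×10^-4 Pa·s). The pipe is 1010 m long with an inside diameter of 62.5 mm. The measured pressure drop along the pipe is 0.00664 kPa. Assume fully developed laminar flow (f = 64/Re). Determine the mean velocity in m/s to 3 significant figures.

For laminar flow, f = 64/Re with Re = ρVD/μ, so Darcy-Weisbach reduces to ΔP = 32μLV/D². Solving for V: V = ΔP·D²/(32μL) = 6.64·(0.0625)²/(32·0.000182·1010) = 0.004409 m/s.
Check: Re = ρVD/μ = 636·0.004409·0.0625/0.000182 = 963.1 < 2300, so the laminar assumption holds.

V ≈ 0.00441 m/s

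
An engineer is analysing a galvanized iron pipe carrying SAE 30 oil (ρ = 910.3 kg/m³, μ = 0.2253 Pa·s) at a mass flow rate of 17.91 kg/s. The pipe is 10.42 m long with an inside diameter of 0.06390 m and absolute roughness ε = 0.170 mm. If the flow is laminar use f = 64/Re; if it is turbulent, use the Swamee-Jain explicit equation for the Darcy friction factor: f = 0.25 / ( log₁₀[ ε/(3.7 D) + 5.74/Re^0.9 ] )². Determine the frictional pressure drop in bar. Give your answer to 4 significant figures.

A = πD²/4 = π(0.0639)²/4 = 0.003207 m²; mean velocity V = ṁ/(ρA) = 17.91/(910.3 · 0.003207) = 6.135 m/s.
Reynolds number Re = ρVD/μ = 910.3 · 6.135 · 0.0639 / 0.225 = 1584.
Re < 2300 → laminar flow, so f = 64/Re = 64/1584 = 0.04041 (the turbulent correlation is not needed).
Darcy-Weisbach: ΔP = f(L/D)(ρV²/2) = 0.04041·(10.42/0.0639)·(910.3·6.135²/2) = 0.04041·163.1·1.713e+04 = 1.129e+05 Pa.
ΔP = 1.129e+05 Pa = 1.129 bar.

ΔP ≈ 1.129 bar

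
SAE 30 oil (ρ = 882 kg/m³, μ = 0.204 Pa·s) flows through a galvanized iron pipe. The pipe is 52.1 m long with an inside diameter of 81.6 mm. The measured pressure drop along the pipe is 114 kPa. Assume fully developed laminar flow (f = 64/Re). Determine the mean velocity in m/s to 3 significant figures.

V ≈ 2.23 m/s

For laminar flow, f = 64/Re with Re = ρVD/μ, so Darcy-Weisbach reduces to ΔP = 32μLV/D². Solving for V: V = ΔP·D²/(32μL) = 1.14e+05·(0.0816)²/(32·0.204·52.1) = 2.232 m/s.
Check: Re = ρVD/μ = 882·2.232·0.0816/0.204 = 787.4 < 2300, so the laminar assumption holds.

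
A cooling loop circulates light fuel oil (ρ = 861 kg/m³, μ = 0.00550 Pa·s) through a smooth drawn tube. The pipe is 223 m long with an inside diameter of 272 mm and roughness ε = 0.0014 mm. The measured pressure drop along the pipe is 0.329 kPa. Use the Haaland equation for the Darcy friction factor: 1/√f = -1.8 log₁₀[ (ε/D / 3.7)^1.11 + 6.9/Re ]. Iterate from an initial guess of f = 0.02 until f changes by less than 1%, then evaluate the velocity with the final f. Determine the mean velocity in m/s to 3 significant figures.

V ≈ 0.165 m/s

Rearranging Darcy-Weisbach: V = √(2·ΔP·D/(f·L·ρ)). With ε/D = 1.4e-06/0.272 = 5.15e-06, iterate starting from f = 0.02:
  f = 0.02 → V = √(2·329·0.272/(0.02·223·861)) = 0.2159 m/s; Re = ρVD/μ = 9193; f → 0.03162
  f = 0.03162 → V = 0.1717 m/s; Re = 7311; f → 0.03373
  f = 0.03373 → V = 0.1662 m/s; Re = 7079; f → 0.03404
Converged (Δf/f < 1%). With the final f = 0.03404: V = √(2·329·0.272/(0.03404·223·861)) = 0.1655 m/s.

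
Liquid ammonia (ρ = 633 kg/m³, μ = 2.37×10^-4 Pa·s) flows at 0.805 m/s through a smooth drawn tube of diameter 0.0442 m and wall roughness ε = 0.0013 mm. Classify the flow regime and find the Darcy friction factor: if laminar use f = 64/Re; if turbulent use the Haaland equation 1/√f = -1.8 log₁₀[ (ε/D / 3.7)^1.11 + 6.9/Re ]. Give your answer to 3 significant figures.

Re = ρVD/μ = 633·0.805·0.0442/0.000237 = 9.503e+04.
Re > 4000 → turbulent. ε/D = 1.3e-06/0.0442 = 2.94e-05; Haaland: 1/√f = -1.8 log₁₀[2.18e-06 + 7.26e-05] = 7.427, so f = 0.01813.

f ≈ 0.0181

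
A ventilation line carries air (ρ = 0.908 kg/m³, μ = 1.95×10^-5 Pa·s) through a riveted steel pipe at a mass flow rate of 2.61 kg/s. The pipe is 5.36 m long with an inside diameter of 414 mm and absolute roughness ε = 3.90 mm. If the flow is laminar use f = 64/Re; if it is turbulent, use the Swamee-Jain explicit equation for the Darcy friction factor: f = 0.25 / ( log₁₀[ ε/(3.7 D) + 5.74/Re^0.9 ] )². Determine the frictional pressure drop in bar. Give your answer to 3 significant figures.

ΔP ≈ 0.00100 bar

A = πD²/4 = π(0.414)²/4 = 0.1346 m²; mean velocity V = ṁ/(ρA) = 2.61/(0.908 · 0.1346) = 21.35 m/s.
Reynolds number Re = ρVD/μ = 0.908 · 21.35 · 0.414 / 1.95e-05 = 4.116e+05.
Re > 4000 → turbulent. Relative roughness ε/D = 0.0039/0.414 = 0.00942. Swamee-Jain: f = 0.25/(log₁₀[0.00942/3.7 + 5.74/4.116e+05^0.9])² = 0.25/(log₁₀[0.00255 + 5.08e-05])² = 0.25/(-2.586)² = 0.0374.
Darcy-Weisbach: ΔP = f(L/D)(ρV²/2) = 0.0374·(5.36/0.414)·(0.908·21.35²/2) = 0.0374·12.95·207 = 100.2 Pa.
ΔP = 100.2 Pa = 0.00100 bar.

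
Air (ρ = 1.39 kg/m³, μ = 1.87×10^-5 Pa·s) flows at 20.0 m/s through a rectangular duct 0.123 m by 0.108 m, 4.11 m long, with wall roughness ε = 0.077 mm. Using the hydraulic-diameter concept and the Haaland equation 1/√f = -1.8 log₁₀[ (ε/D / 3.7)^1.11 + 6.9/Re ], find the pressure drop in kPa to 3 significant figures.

Hydraulic diameter D_h = 4A/P = 4·(0.123·0.108)/(2·(0.123+0.108)) = 0.05314/0.462 = 0.115 m.
Re = ρVD_h/μ = 1.39·20·0.115/1.87e-05 = 1.71e+05.
ε/D_h = 7.7e-05/0.115 = 0.000669; Haaland gives 1/√f = -1.8 log₁₀[7.01e-05+4.04e-05] = 7.122, so f = 0.01971.
ΔP = f(L/D_h)(ρV²/2) = 0.01971·4.11/0.115·278 = 195.9 Pa.
ΔP = 0.196 kPa.

ΔP ≈ 0.196 kPa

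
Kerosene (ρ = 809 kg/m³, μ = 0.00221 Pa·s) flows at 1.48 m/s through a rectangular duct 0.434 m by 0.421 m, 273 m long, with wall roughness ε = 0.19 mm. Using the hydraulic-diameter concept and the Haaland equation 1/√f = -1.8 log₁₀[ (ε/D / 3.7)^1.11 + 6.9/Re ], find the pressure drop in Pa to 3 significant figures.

Hydraulic diameter D_h = 4A/P = 4·(0.434·0.421)/(2·(0.434+0.421)) = 0.7309/1.71 = 0.4274 m.
Re = ρVD_h/μ = 809·1.48·0.4274/0.00221 = 2.316e+05.
ε/D_h = 0.00019/0.4274 = 0.000445; Haaland gives 1/√f = -1.8 log₁₀[4.45e-05+2.98e-05] = 7.432, so f = 0.0181.
ΔP = f(L/D_h)(ρV²/2) = 0.0181·273/0.4274·886 = 1.025e+04 Pa.

ΔP ≈ 10200 Pa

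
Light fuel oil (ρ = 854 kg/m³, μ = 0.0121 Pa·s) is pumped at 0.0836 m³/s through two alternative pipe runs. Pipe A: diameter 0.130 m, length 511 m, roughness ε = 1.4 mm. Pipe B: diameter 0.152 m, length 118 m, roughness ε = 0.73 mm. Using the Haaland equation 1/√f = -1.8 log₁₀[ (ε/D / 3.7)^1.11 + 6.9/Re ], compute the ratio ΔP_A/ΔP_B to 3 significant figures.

ΔP_A/ΔP_B ≈ 11.9

Pipe A: V = Q/A = 0.0836/0.01327 = 6.298 m/s; Re = 5.779e+04; ε/D = 0.0108; Haaland → f = 0.03987; ΔP_A = f(L/D)(ρV²/2) = 2.655e+06 Pa.
Pipe B: V = Q/A = 0.0836/0.01815 = 4.607 m/s; Re = 4.942e+04; ε/D = 0.0048; Haaland → f = 0.03177; ΔP_B = f(L/D)(ρV²/2) = 2.236e+05 Pa.
ΔP_A/ΔP_B = 2.655e+06/2.236e+05 = 11.9.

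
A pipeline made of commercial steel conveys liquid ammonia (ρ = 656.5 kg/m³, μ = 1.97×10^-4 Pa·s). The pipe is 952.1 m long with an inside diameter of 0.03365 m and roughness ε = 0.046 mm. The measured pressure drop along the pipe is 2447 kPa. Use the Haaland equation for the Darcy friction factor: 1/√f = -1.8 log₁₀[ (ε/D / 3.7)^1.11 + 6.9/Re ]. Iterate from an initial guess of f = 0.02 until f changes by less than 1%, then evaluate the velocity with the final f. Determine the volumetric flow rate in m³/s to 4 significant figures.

Q ≈ 0.003092 m³/s

Rearranging Darcy-Weisbach: V = √(2·ΔP·D/(f·L·ρ)). With ε/D = 4.6e-05/0.03365 = 0.00137, iterate starting from f = 0.02:
  f = 0.02 → V = √(2·2.447e+06·0.03365/(0.02·952.1·656.5)) = 3.63 m/s; Re = ρVD/μ = 4.07e+05; f → 0.02177
  f = 0.02177 → V = 3.478 m/s; Re = 3.901e+05; f → 0.0218
Converged (Δf/f < 1%). With the final f = 0.0218: V = √(2·2.447e+06·0.03365/(0.0218·952.1·656.5)) = 3.477 m/s.
Q = V·A = 3.477·(π/4·0.03365²) = 0.003092 m³/s = 0.003092 m³/s.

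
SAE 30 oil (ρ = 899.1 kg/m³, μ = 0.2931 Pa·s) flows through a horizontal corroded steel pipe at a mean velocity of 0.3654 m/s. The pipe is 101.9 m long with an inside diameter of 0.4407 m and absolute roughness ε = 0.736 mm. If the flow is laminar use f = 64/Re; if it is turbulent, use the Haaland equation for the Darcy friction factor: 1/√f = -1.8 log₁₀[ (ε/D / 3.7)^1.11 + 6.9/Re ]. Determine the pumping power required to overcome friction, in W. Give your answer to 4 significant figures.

Reynolds number Re = ρVD/μ = 899.1 · 0.3654 · 0.4407 / 0.293 = 494.
Re < 2300 → laminar flow, so f = 64/Re = 64/494 = 0.1296 (the turbulent correlation is not needed).
Darcy-Weisbach: ΔP = f(L/D)(ρV²/2) = 0.1296·(101.9/0.4407)·(899.1·0.3654²/2) = 0.1296·231.2·60.02 = 1798 Pa.
Q = V·A = 0.3654·0.1525 = 0.05574 m³/s.
Pumping power P = QΔP = 0.05574·1798 = 100.22 W = 100.2 W.

P ≈ 100.2 W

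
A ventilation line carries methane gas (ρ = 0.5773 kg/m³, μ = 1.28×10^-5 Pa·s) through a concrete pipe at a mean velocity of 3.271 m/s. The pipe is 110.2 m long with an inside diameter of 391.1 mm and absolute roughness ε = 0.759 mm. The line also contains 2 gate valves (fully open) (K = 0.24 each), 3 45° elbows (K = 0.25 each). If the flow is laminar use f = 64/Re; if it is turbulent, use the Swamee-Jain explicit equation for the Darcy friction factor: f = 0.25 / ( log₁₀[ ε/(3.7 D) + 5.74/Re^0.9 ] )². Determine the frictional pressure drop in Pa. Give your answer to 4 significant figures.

ΔP ≈ 26.66 Pa

Reynolds number Re = ρVD/μ = 0.5773 · 3.271 · 0.3911 / 1.28e-05 = 5.77e+04.
Re > 4000 → turbulent. Relative roughness ε/D = 0.000759/0.3911 = 0.00194. Swamee-Jain: f = 0.25/(log₁₀[0.00194/3.7 + 5.74/5.77e+04^0.9])² = 0.25/(log₁₀[0.000525 + 0.000298])² = 0.25/(-3.085)² = 0.02627.
Total minor-loss coefficient ΣK = 2·0.24 + 3·0.25 = 1.23.
ΔP = [f·L/D + ΣK]·(ρV²/2) = [0.02627·110.2/0.3911 + 1.23]·(0.5773·3.271²/2) = [7.402 + 1.23]·3.088 = 26.66 Pa.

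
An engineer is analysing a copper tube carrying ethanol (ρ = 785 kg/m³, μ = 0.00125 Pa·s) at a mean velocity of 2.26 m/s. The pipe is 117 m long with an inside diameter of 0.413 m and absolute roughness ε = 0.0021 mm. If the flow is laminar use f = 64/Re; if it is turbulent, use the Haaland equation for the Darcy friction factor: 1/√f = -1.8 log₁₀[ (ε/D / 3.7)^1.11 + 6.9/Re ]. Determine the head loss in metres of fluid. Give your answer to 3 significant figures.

Reynolds number Re = ρVD/μ = 785 · 2.26 · 0.413 / 0.00125 = 5.862e+05.
Re > 4000 → turbulent. Relative roughness ε/D = 2.1e-06/0.413 = 5.08e-06. Haaland: 1/√f = -1.8 log₁₀[(5.08e-06/3.7)^1.11 + 6.9/5.862e+05] = -1.8 log₁₀[3.11e-07 + 1.18e-05] = 8.852, so f = 0.01276.
Darcy-Weisbach: ΔP = f(L/D)(ρV²/2) = 0.01276·(117/0.413)·(785·2.26²/2) = 0.01276·283.3·2005 = 7248 Pa.
Head loss h_f = ΔP/(ρg) = 7248/(785·9.81) = 0.941 m.

h_f ≈ 0.941 m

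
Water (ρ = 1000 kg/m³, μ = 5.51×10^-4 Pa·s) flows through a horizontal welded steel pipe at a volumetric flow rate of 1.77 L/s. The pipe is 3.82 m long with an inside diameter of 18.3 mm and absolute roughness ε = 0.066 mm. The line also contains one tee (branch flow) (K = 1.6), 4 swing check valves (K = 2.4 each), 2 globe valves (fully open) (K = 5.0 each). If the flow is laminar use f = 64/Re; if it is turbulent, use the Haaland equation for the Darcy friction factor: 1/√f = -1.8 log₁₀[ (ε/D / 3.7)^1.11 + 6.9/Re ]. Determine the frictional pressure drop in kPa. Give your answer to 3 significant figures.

Q = 1.77 L/s = 1.77/1000 = 0.00177 m³/s.
Cross-sectional area A = πD²/4 = π(0.0183)²/4 = 0.000263 m²; mean velocity V = Q/A = 0.00177/0.000263 = 6.729 m/s.
Reynolds number Re = ρVD/μ = 1000 · 6.729 · 0.0183 / 0.000551 = 2.235e+05.
Re > 4000 → turbulent. Relative roughness ε/D = 6.6e-05/0.0183 = 0.00361. Haaland: 1/√f = -1.8 log₁₀[(0.00361/3.7)^1.11 + 6.9/2.235e+05] = -1.8 log₁₀[0.000455 + 3.09e-05] = 5.965, so f = 0.02811.
Total minor-loss coefficient ΣK = 1·1.6 + 4·2.4 + 2·5 = 21.2.
ΔP = [f·L/D + ΣK]·(ρV²/2) = [0.02811·3.82/0.0183 + 21.2]·(1000·6.729²/2) = [5.867 + 21.2]·2.264e+04 = 6.129e+05 Pa.
ΔP = 6.129e+05 Pa = 613 kPa.

ΔP ≈ 613 kPa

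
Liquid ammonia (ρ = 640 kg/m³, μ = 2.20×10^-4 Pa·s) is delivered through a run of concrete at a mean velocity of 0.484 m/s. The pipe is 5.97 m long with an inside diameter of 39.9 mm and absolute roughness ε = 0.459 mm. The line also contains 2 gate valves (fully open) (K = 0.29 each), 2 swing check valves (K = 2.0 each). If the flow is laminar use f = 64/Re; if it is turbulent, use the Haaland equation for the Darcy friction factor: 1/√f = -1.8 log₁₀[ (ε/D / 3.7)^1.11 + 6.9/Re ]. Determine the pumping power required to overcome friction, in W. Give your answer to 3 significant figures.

Reynolds number Re = ρVD/μ = 640 · 0.484 · 0.0399 / 0.00022 = 5.618e+04.
Re > 4000 → turbulent. Relative roughness ε/D = 0.000459/0.0399 = 0.0115. Haaland: 1/√f = -1.8 log₁₀[(0.0115/3.7)^1.11 + 6.9/5.618e+04] = -1.8 log₁₀[0.00165 + 0.000123] = 4.954, so f = 0.04075.
Total minor-loss coefficient ΣK = 2·0.29 + 2·2 = 4.58.
ΔP = [f·L/D + ΣK]·(ρV²/2) = [0.04075·5.97/0.0399 + 4.58]·(640·0.484²/2) = [6.098 + 4.58]·74.96 = 800.4 Pa.
Q = V·A = 0.484·0.00125 = 0.0006052 m³/s.
Pumping power P = QΔP = 0.0006052·800.4 = 0.4844 W = 0.484 W.

P ≈ 0.484 W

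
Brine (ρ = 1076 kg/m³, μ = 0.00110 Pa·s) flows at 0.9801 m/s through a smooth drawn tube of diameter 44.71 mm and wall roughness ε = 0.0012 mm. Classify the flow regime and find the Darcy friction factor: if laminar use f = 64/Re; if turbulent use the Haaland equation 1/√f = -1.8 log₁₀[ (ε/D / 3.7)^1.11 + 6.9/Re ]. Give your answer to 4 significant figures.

Re = ρVD/μ = 1076·0.9801·0.04471/0.0011 = 4.286e+04.
Re > 4000 → turbulent. ε/D = 1.2e-06/0.04471 = 2.68e-05; Haaland: 1/√f = -1.8 log₁₀[1.97e-06 + 0.000161] = 6.818, so f = 0.02151.

f ≈ 0.02151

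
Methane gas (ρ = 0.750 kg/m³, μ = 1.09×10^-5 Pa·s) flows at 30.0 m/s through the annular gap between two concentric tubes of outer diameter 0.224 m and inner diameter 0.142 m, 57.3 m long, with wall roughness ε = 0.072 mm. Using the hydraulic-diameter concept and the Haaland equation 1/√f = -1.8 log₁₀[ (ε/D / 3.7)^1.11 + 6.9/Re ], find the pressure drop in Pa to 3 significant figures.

Hydraulic diameter D_h = 4A/P = D_o - D_i = 0.224 - 0.142 = 0.082 m.
Re = ρVD_h/μ = 0.75·30·0.082/1.09e-05 = 1.693e+05.
ε/D_h = 7.2e-05/0.082 = 0.000878; Haaland gives 1/√f = -1.8 log₁₀[9.48e-05+4.08e-05] = 6.962, so f = 0.02063.
ΔP = f(L/D_h)(ρV²/2) = 0.02063·57.3/0.082·337.5 = 4865 Pa.

ΔP ≈ 4870 Pa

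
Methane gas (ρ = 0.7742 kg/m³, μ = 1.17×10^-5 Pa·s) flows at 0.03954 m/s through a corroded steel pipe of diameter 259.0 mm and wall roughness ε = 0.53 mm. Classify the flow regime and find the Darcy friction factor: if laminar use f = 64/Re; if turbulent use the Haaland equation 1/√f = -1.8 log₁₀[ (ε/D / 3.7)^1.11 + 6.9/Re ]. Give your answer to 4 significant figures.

f ≈ 0.09444

Re = ρVD/μ = 0.7742·0.03954·0.259/1.17e-05 = 677.6.
Re < 2300 → laminar, so f = 64/Re = 0.09444 (roughness is irrelevant in laminar flow).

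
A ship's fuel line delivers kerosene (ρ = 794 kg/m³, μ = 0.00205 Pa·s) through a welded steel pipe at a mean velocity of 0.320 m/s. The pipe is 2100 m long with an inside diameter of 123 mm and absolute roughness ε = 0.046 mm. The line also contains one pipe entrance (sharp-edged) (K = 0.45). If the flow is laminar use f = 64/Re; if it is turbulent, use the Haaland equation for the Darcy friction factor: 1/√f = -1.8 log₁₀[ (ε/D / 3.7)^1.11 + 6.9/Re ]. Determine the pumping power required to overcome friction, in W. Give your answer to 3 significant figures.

Reynolds number Re = ρVD/μ = 794 · 0.32 · 0.123 / 0.00205 = 1.524e+04.
Re > 4000 → turbulent. Relative roughness ε/D = 4.6e-05/0.123 = 0.000374. Haaland: 1/√f = -1.8 log₁₀[(0.000374/3.7)^1.11 + 6.9/1.524e+04] = -1.8 log₁₀[3.67e-05 + 0.000453] = 5.959, so f = 0.02816.
Total minor-loss coefficient ΣK = 1·0.45 = 0.45.
ΔP = [f·L/D + ΣK]·(ρV²/2) = [0.02816·2100/0.123 + 0.45]·(794·0.32²/2) = [480.9 + 0.45]·40.65 = 1.957e+04 Pa.
Q = V·A = 0.32·0.01188 = 0.003802 m³/s.
Pumping power P = QΔP = 0.003802·1.957e+04 = 74.40 W = 74.4 W.

P ≈ 74.4 W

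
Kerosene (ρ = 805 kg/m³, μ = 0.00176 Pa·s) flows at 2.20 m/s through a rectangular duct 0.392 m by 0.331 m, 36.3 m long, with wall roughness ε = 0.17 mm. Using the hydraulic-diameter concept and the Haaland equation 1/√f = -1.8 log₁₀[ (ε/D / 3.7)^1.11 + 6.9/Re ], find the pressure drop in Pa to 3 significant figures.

ΔP ≈ 3490 Pa

Hydraulic diameter D_h = 4A/P = 4·(0.392·0.331)/(2·(0.392+0.331)) = 0.519/1.446 = 0.3589 m.
Re = ρVD_h/μ = 805·2.2·0.3589/0.00176 = 3.612e+05.
ε/D_h = 0.00017/0.3589 = 0.000474; Haaland gives 1/√f = -1.8 log₁₀[4.78e-05+1.91e-05] = 7.515, so f = 0.01771.
ΔP = f(L/D_h)(ρV²/2) = 0.01771·36.3/0.3589·1948 = 3489 Pa.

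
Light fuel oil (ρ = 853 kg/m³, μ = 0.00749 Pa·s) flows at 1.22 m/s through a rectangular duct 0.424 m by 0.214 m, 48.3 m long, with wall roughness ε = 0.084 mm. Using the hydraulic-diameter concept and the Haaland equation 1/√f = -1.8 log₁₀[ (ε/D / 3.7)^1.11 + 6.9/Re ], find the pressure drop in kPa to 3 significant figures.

Hydraulic diameter D_h = 4A/P = 4·(0.424·0.214)/(2·(0.424+0.214)) = 0.3629/1.276 = 0.2844 m.
Re = ρVD_h/μ = 853·1.22·0.2844/0.00749 = 3.952e+04.
ε/D_h = 8.4e-05/0.2844 = 0.000295; Haaland gives 1/√f = -1.8 log₁₀[2.83e-05+0.000175] = 6.647, so f = 0.02263.
ΔP = f(L/D_h)(ρV²/2) = 0.02263·48.3/0.2844·634.8 = 2440 Pa.
ΔP = 2.44 kPa.

ΔP ≈ 2.44 kPa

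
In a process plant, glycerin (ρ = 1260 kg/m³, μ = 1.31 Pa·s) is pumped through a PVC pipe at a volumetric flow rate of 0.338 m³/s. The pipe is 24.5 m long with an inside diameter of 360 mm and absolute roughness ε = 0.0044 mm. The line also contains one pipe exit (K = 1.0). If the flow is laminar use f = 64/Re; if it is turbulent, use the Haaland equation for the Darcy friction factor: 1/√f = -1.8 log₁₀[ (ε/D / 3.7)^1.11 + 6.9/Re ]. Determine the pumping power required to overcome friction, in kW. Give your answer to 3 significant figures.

Cross-sectional area A = πD²/4 = π(0.36)²/4 = 0.1018 m²; mean velocity V = Q/A = 0.338/0.1018 = 3.321 m/s.
Reynolds number Re = ρVD/μ = 1260 · 3.321 · 0.36 / 1.31 = 1150.
Re < 2300 → laminar flow, so f = 64/Re = 64/1150 = 0.05566 (the turbulent correlation is not needed).
Total minor-loss coefficient ΣK = 1·1 = 1.
ΔP = [f·L/D + ΣK]·(ρV²/2) = [0.05566·24.5/0.36 + 1]·(1260·3.321²/2) = [3.788 + 1]·6947 = 3.326e+04 Pa.
Pumping power P = QΔP = 0.338·3.326e+04 = 11240 W = 11.2 kW.

P ≈ 11.2 kW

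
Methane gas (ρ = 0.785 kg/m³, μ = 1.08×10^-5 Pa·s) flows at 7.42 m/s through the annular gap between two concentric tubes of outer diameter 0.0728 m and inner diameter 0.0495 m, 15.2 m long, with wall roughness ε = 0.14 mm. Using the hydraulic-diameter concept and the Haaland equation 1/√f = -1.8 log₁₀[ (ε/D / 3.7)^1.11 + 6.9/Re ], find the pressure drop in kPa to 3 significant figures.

Hydraulic diameter D_h = 4A/P = D_o - D_i = 0.0728 - 0.0495 = 0.0233 m.
Re = ρVD_h/μ = 0.785·7.42·0.0233/1.08e-05 = 1.257e+04.
ε/D_h = 0.00014/0.0233 = 0.00601; Haaland gives 1/√f = -1.8 log₁₀[0.000801+0.000549] = 5.165, so f = 0.03748.
ΔP = f(L/D_h)(ρV²/2) = 0.03748·15.2/0.0233·21.61 = 528.4 Pa.
ΔP = 0.528 kPa.

ΔP ≈ 0.528 kPa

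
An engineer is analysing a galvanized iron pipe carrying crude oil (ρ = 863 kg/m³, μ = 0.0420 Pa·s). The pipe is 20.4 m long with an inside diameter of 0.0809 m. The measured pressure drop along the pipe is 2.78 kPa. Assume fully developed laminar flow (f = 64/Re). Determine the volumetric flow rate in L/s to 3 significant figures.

Q ≈ 3.41 L/s

For laminar flow, f = 64/Re with Re = ρVD/μ, so Darcy-Weisbach reduces to ΔP = 32μLV/D². Solving for V: V = ΔP·D²/(32μL) = 2780·(0.0809)²/(32·0.042·20.4) = 0.6636 m/s.
Check: Re = ρVD/μ = 863·0.6636·0.0809/0.042 = 1103 < 2300, so the laminar assumption holds.
Q = V·A = 0.6636·(π/4·0.0809²) = 0.003411 m³/s = 3.41 L/s.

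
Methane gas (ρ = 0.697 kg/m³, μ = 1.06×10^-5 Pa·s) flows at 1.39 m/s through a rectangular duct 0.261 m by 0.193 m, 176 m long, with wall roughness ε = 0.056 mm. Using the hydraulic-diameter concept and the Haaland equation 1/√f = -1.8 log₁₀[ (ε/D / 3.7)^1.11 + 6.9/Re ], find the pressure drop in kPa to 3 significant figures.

Hydraulic diameter D_h = 4A/P = 4·(0.261·0.193)/(2·(0.261+0.193)) = 0.2015/0.908 = 0.2219 m.
Re = ρVD_h/μ = 0.697·1.39·0.2219/1.06e-05 = 2.028e+04.
ε/D_h = 5.6e-05/0.2219 = 0.000252; Haaland gives 1/√f = -1.8 log₁₀[2.37e-05+0.00034] = 6.19, so f = 0.0261.
ΔP = f(L/D_h)(ρV²/2) = 0.0261·176/0.2219·0.6733 = 13.94 Pa.
ΔP = 0.0139 kPa.

ΔP ≈ 0.0139 kPa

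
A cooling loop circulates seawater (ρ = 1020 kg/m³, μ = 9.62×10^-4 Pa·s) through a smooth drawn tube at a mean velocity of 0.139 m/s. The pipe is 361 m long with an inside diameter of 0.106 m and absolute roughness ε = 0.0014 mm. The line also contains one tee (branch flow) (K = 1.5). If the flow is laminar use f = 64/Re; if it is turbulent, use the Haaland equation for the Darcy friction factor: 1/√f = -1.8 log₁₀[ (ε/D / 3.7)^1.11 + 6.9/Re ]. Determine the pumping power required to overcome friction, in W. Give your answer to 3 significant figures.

Reynolds number Re = ρVD/μ = 1020 · 0.139 · 0.106 / 0.000962 = 1.562e+04.
Re > 4000 → turbulent. Relative roughness ε/D = 1.4e-06/0.106 = 1.32e-05. Haaland: 1/√f = -1.8 log₁₀[(1.32e-05/3.7)^1.11 + 6.9/1.562e+04] = -1.8 log₁₀[8.98e-07 + 0.000442] = 6.037, so f = 0.02744.
Total minor-loss coefficient ΣK = 1·1.5 = 1.5.
ΔP = [f·L/D + ΣK]·(ρV²/2) = [0.02744·361/0.106 + 1.5]·(1020·0.139²/2) = [93.44 + 1.5]·9.854 = 935.5 Pa.
Q = V·A = 0.139·0.008825 = 0.001227 m³/s.
Pumping power P = QΔP = 0.001227·935.5 = 1.148 W = 1.15 W.

P ≈ 1.15 W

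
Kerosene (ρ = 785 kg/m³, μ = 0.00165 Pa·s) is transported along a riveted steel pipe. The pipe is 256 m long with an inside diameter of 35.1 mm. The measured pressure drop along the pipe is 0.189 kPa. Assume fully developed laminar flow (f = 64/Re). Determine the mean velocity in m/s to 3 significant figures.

V ≈ 0.0172 m/s

For laminar flow, f = 64/Re with Re = ρVD/μ, so Darcy-Weisbach reduces to ΔP = 32μLV/D². Solving for V: V = ΔP·D²/(32μL) = 189·(0.0351)²/(32·0.00165·256) = 0.01723 m/s.
Check: Re = ρVD/μ = 785·0.01723·0.0351/0.00165 = 287.7 < 2300, so the laminar assumption holds.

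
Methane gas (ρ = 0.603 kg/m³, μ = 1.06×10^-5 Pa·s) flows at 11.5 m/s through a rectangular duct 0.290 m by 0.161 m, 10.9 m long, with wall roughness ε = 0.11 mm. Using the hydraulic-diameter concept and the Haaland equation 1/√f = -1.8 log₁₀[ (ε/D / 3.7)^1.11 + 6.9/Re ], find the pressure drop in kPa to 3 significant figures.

ΔP ≈ 0.0409 kPa

Hydraulic diameter D_h = 4A/P = 4·(0.29·0.161)/(2·(0.29+0.161)) = 0.1868/0.902 = 0.2071 m.
Re = ρVD_h/μ = 0.603·11.5·0.2071/1.06e-05 = 1.355e+05.
ε/D_h = 0.00011/0.2071 = 0.000531; Haaland gives 1/√f = -1.8 log₁₀[5.42e-05+5.09e-05] = 7.16, so f = 0.0195.
ΔP = f(L/D_h)(ρV²/2) = 0.0195·10.9/0.2071·39.87 = 40.94 Pa.
ΔP = 0.0409 kPa.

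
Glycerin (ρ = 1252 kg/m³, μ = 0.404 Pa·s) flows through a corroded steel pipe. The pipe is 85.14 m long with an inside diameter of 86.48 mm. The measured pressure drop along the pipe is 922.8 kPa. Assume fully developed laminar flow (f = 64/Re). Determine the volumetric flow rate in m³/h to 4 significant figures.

For laminar flow, f = 64/Re with Re = ρVD/μ, so Darcy-Weisbach reduces to ΔP = 32μLV/D². Solving for V: V = ΔP·D²/(32μL) = 9.228e+05·(0.08648)²/(32·0.404·85.14) = 6.27 m/s.
Check: Re = ρVD/μ = 1252·6.27·0.08648/0.404 = 1680 < 2300, so the laminar assumption holds.
Q = V·A = 6.27·(π/4·0.08648²) = 0.03683 m³/s = 132.6 m³/h.

Q ≈ 132.6 m³/h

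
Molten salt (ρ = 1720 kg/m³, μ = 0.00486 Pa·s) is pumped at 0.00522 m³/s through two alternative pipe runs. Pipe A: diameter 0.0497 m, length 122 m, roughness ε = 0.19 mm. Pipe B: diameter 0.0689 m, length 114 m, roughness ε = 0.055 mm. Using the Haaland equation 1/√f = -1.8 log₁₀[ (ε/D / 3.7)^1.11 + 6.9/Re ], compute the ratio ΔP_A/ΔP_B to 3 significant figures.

ΔP_A/ΔP_B ≈ 6.71

Pipe A: V = Q/A = 0.00522/0.00194 = 2.691 m/s; Re = 4.733e+04; ε/D = 0.00382; Haaland → f = 0.03014; ΔP_A = f(L/D)(ρV²/2) = 4.606e+05 Pa.
Pipe B: V = Q/A = 0.00522/0.003728 = 1.4 m/s; Re = 3.414e+04; ε/D = 0.000798; Haaland → f = 0.02461; ΔP_B = f(L/D)(ρV²/2) = 6.863e+04 Pa.
ΔP_A/ΔP_B = 4.606e+05/6.863e+04 = 6.71.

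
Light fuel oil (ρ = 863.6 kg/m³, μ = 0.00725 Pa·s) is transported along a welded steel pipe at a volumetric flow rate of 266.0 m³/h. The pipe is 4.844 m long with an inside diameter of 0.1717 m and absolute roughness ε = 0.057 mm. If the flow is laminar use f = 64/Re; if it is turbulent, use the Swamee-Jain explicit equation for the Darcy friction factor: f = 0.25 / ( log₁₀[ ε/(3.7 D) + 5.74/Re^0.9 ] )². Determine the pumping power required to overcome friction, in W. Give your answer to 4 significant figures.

P ≈ 192.7 W

Q = 266.0 m³/h = 266.0/3600 = 0.07389 m³/s.
Cross-sectional area A = πD²/4 = π(0.1717)²/4 = 0.02315 m²; mean velocity V = Q/A = 0.07389/0.02315 = 3.191 m/s.
Reynolds number Re = ρVD/μ = 863.6 · 3.191 · 0.1717 / 0.00725 = 6.527e+04.
Re > 4000 → turbulent. Relative roughness ε/D = 5.7e-05/0.1717 = 0.000332. Swamee-Jain: f = 0.25/(log₁₀[0.000332/3.7 + 5.74/6.527e+04^0.9])² = 0.25/(log₁₀[8.97e-05 + 0.000266])² = 0.25/(-3.448)² = 0.02102.
Darcy-Weisbach: ΔP = f(L/D)(ρV²/2) = 0.02102·(4.844/0.1717)·(863.6·3.191²/2) = 0.02102·28.21·4397 = 2608 Pa.
Pumping power P = QΔP = 0.07389·2608 = 192.72 W = 192.7 W.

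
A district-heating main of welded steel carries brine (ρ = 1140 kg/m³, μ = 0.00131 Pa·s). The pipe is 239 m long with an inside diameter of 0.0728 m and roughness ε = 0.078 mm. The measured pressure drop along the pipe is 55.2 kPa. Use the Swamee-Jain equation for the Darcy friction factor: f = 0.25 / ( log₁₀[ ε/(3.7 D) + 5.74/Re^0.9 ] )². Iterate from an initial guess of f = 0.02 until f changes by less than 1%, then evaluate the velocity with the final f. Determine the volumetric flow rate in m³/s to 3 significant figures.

Rearranging Darcy-Weisbach: V = √(2·ΔP·D/(f·L·ρ)). With ε/D = 7.8e-05/0.0728 = 0.00107, iterate starting from f = 0.02:
  f = 0.02 → V = √(2·5.52e+04·0.0728/(0.02·239·1140)) = 1.214 m/s; Re = ρVD/μ = 7.694e+04; f → 0.02317
  f = 0.02317 → V = 1.128 m/s; Re = 7.148e+04; f → 0.02336
Converged (Δf/f < 1%). With the final f = 0.02336: V = √(2·5.52e+04·0.0728/(0.02336·239·1140)) = 1.124 m/s.
Q = V·A = 1.124·(π/4·0.0728²) = 0.004678 m³/s = 0.00468 m³/s.

Q ≈ 0.00468 m³/s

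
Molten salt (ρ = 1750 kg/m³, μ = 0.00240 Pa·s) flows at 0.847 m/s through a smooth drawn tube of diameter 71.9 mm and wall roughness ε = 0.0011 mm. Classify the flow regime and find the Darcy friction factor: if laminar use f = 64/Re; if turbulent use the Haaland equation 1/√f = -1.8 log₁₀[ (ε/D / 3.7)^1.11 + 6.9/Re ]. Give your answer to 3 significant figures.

Re = ρVD/μ = 1750·0.847·0.0719/0.0024 = 4.441e+04.
Re > 4000 → turbulent. ε/D = 1.1e-06/0.0719 = 1.53e-05; Haaland: 1/√f = -1.8 log₁₀[1.06e-06 + 0.000155] = 6.85, so f = 0.02131.

f ≈ 0.0213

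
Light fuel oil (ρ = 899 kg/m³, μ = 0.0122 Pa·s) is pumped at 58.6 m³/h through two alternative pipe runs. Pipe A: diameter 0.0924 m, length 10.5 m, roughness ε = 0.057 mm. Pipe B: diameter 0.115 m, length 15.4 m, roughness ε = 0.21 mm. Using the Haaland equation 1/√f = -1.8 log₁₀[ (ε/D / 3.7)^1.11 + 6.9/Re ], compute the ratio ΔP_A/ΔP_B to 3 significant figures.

ΔP_A/ΔP_B ≈ 1.82

Pipe A: V = Q/A = 0.01628/0.006706 = 2.428 m/s; Re = 1.653e+04; ε/D = 0.000617; Haaland → f = 0.02805; ΔP_A = f(L/D)(ρV²/2) = 8442 Pa.
Pipe B: V = Q/A = 0.01628/0.01039 = 1.567 m/s; Re = 1.328e+04; ε/D = 0.00183; Haaland → f = 0.03141; ΔP_B = f(L/D)(ρV²/2) = 4643 Pa.
ΔP_A/ΔP_B = 8442/4643 = 1.82.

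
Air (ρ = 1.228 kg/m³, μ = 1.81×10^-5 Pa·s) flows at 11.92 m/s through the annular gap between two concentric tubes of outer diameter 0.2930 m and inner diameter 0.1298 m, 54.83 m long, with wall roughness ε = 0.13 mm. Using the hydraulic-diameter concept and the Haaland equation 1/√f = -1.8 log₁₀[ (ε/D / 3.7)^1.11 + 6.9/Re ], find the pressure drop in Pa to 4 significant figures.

ΔP ≈ 606.4 Pa

Hydraulic diameter D_h = 4A/P = D_o - D_i = 0.293 - 0.1298 = 0.1632 m.
Re = ρVD_h/μ = 1.228·11.92·0.1632/1.81e-05 = 1.32e+05.
ε/D_h = 0.00013/0.1632 = 0.000797; Haaland gives 1/√f = -1.8 log₁₀[8.5e-05+5.23e-05] = 6.952, so f = 0.02069.
ΔP = f(L/D_h)(ρV²/2) = 0.02069·54.83/0.1632·87.24 = 606.4 Pa.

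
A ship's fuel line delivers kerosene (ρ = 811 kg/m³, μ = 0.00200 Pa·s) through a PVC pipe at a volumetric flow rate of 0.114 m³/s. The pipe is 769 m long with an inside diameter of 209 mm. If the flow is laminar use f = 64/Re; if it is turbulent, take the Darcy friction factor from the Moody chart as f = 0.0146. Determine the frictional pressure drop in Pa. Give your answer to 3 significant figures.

Cross-sectional area A = πD²/4 = π(0.209)²/4 = 0.03431 m²; mean velocity V = Q/A = 0.114/0.03431 = 3.323 m/s.
Reynolds number Re = ρVD/μ = 811 · 3.323 · 0.209 / 0.002 = 2.816e+05.
Re > 4000 → turbulent; use the Moody-chart value f = 0.0146.
Darcy-Weisbach: ΔP = f(L/D)(ρV²/2) = 0.0146·(769/0.209)·(811·3.323²/2) = 0.0146·3679·4478 = 2.405e+05 Pa.

ΔP ≈ 241000 Pa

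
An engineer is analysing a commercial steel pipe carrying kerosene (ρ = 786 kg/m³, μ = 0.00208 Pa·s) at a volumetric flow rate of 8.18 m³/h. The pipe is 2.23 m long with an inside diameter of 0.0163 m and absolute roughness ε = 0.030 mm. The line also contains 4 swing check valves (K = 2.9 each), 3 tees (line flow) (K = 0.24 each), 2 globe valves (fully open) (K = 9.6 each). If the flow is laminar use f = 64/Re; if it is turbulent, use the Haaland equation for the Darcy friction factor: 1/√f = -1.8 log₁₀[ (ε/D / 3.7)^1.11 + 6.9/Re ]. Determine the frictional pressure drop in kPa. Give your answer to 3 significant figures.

ΔP ≈ 1630 kPa

Q = 8.18 m³/h = 8.18/3600 = 0.002272 m³/s.
Cross-sectional area A = πD²/4 = π(0.0163)²/4 = 0.0002087 m²; mean velocity V = Q/A = 0.002272/0.0002087 = 10.89 m/s.
Reynolds number Re = ρVD/μ = 786 · 10.89 · 0.0163 / 0.00208 = 6.707e+04.
Re > 4000 → turbulent. Relative roughness ε/D = 3e-05/0.0163 = 0.00184. Haaland: 1/√f = -1.8 log₁₀[(0.00184/3.7)^1.11 + 6.9/6.707e+04] = -1.8 log₁₀[0.000215 + 0.000103] = 6.295, so f = 0.02524.
Total minor-loss coefficient ΣK = 4·2.9 + 3·0.24 + 2·9.6 = 31.5.
ΔP = [f·L/D + ΣK]·(ρV²/2) = [0.02524·2.23/0.0163 + 31.5]·(786·10.89²/2) = [3.453 + 31.5]·4.66e+04 = 1.63e+06 Pa.
ΔP = 1.63e+06 Pa = 1630 kPa.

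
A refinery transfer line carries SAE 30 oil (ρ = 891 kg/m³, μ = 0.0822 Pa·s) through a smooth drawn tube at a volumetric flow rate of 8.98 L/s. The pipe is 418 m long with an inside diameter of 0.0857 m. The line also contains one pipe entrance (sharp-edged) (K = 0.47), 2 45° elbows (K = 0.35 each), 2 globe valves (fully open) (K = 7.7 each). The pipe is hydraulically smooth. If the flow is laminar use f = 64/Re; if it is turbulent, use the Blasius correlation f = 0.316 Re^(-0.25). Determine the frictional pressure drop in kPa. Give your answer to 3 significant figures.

Q = 8.98 L/s = 8.98/1000 = 0.00898 m³/s.
Cross-sectional area A = πD²/4 = π(0.0857)²/4 = 0.005768 m²; mean velocity V = Q/A = 0.00898/0.005768 = 1.557 m/s.
Reynolds number Re = ρVD/μ = 891 · 1.557 · 0.0857 / 0.0822 = 1446.
Re < 2300 → laminar flow, so f = 64/Re = 64/1446 = 0.04426 (the turbulent correlation is not needed).
Total minor-loss coefficient ΣK = 1·0.47 + 2·0.35 + 2·7.7 = 16.6.
ΔP = [f·L/D + ΣK]·(ρV²/2) = [0.04426·418/0.0857 + 16.6]·(891·1.557²/2) = [215.9 + 16.6]·1080 = 2.509e+05 Pa.
ΔP = 2.509e+05 Pa = 251 kPa.

ΔP ≈ 251 kPa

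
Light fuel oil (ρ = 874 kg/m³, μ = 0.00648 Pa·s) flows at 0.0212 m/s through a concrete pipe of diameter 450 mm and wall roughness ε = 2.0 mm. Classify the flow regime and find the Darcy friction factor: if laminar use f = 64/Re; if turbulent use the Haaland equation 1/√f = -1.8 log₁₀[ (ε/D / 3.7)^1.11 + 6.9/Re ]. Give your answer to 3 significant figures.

f ≈ 0.0497

Re = ρVD/μ = 874·0.0212·0.45/0.00648 = 1287.
Re < 2300 → laminar, so f = 64/Re = 0.04974 (roughness is irrelevant in laminar flow).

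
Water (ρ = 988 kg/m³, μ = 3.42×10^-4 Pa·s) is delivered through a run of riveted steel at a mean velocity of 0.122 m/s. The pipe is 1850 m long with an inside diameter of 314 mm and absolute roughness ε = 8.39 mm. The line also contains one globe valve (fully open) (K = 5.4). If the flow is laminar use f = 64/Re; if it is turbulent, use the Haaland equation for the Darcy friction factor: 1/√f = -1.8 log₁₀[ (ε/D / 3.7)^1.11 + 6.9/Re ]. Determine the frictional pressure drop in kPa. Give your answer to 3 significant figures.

ΔP ≈ 2.42 kPa

Reynolds number Re = ρVD/μ = 988 · 0.122 · 0.314 / 0.000342 = 1.107e+05.
Re > 4000 → turbulent. Relative roughness ε/D = 0.00839/0.314 = 0.0267. Haaland: 1/√f = -1.8 log₁₀[(0.0267/3.7)^1.11 + 6.9/1.107e+05] = -1.8 log₁₀[0.0042 + 6.23e-05] = 4.267, so f = 0.05492.
Total minor-loss coefficient ΣK = 1·5.4 = 5.4.
ΔP = [f·L/D + ΣK]·(ρV²/2) = [0.05492·1850/0.314 + 5.4]·(988·0.122²/2) = [323.6 + 5.4]·7.353 = 2419 Pa.
ΔP = 2419 Pa = 2.42 kPa.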